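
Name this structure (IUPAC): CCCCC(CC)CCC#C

The longest chain bearing the multiple bond is 9 carbons long (nonane).
There is one C≡C triple bond, indicated by the ending -yne.
Number the chain so that numbering from this end puts the triple bond at C-1 rather than C-8.
That gives the triple bond between C-1 and C-2; an ethyl group at C-5.
The name is 5-ethylnon-1-yne.

5-ethylnon-1-yne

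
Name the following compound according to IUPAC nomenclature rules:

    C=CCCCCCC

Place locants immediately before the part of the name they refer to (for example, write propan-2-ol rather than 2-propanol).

oct-1-ene

The longest carbon chain that includes the multiple bond has 8 carbons, so the parent hydride is octane.
The chain contains a C=C double bond, so the unsaturation ending is -ene.
Number the chain so that numbering from this end puts the double bond at C-1 rather than C-7.
That gives the double bond between C-1 and C-2.
The name is oct-1-ene.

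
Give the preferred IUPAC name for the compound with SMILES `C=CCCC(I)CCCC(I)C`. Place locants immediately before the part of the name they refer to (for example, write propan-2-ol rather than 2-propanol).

5,9-diiododec-1-ene

Counting along the main chain through the multiple bond gives 10 carbons: the parent is decane.
The chain contains a C=C double bond, so the unsaturation ending is -ene.
Number the chain so that numbering from this end puts the double bond at C-1 rather than C-9.
This places the double bond between C-1 and C-2; iodo groups at C-5 and C-9.
Assembling the pieces gives 5,9-diiododec-1-ene.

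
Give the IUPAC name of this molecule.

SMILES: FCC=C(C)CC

1-fluoro-3-methylpent-2-ene

Counting along the main chain through the multiple bond gives 5 carbons: the parent is pentane.
A C=C double bond in the chain gives the infix -ene-.
The numbering direction is chosen so that numbering from this end puts the double bond at C-2 rather than C-3.
With this numbering: the double bond between C-2 and C-3; a fluoro group at C-1; a methyl group at C-3.
Prefixes are listed alphabetically: fluoro, methyl.
Assembling the pieces gives 1-fluoro-3-methylpent-2-ene.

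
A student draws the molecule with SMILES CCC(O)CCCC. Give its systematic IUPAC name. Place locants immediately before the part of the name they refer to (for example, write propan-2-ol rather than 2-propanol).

Counting along the main chain through the –OH group gives 7 carbons: the parent is heptane.
An alcohol (–OH) is the principal characteristic group, giving the suffix -ol.
Number the chain so that numbering from this end puts the hydroxyl group at C-3 rather than C-5.
With this numbering: the hydroxyl at C-3.
The name is heptan-3-ol.

heptan-3-ol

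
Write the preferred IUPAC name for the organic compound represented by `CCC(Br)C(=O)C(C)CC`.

3-bromo-5-methylheptan-4-one

The longest carbon chain that includes the carbonyl has 7 carbons, so the parent hydride is heptane.
The highest-priority functional group is a ketone (C=O on an internal carbon), so the name ends in -one.
Number the chain so that the locant sets are identical either way, so the alphabetically earlier bromo substituent takes the lower locant (3 rather than 5).
With this numbering: the carbonyl at C-4; a bromo group at C-3; a methyl group at C-5.
The substituents are ordered alphabetically, ignoring any di-/tri- multipliers.
Putting it together: 3-bromo-5-methylheptan-4-one.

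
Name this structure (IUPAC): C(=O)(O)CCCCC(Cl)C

The longest carbon chain that includes the –COOH group has 7 carbons, so the parent hydride is heptane.
The highest-priority functional group is a carboxylic acid (terminal –COOH), so the name ends in -oic acid.
Number the chain so that the carboxylic acid carbon is C-1 by definition.
With this numbering: a chloro group at C-6.
The name is 6-chloroheptanoic acid.

6-chloroheptanoic acid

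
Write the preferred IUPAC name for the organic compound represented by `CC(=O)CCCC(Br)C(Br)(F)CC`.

The longest chain bearing the carbonyl is 9 carbons long (nonane).
The principal characteristic group is a ketone (C=O on an internal carbon), named with the suffix -one.
The numbering direction is chosen so that numbering from this end puts the carbonyl group at C-2 rather than C-8.
This places the carbonyl at C-2; bromo groups at C-6 and C-7; a fluoro group at C-7.
The substituents are ordered alphabetically, ignoring any di-/tri- multipliers.
Putting it together: 6,7-dibromo-7-fluorononan-2-one.

6,7-dibromo-7-fluorononan-2-one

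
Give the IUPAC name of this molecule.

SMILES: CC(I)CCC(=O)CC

Counting along the main chain through the carbonyl gives 7 carbons: the parent is heptane.
The principal characteristic group is a ketone (C=O on an internal carbon), named with the suffix -one.
Number the chain so that numbering from this end puts the carbonyl group at C-3 rather than C-5.
This places the carbonyl at C-3; an iodo group at C-6.
Putting it together: 6-iodoheptan-3-one.

6-iodoheptan-3-one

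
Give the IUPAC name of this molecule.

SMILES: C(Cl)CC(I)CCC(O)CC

The longest chain bearing the –OH group is 8 carbons long (octane).
An alcohol (–OH) is the principal characteristic group, giving the suffix -ol.
The numbering direction is chosen so that numbering from this end puts the hydroxyl group at C-3 rather than C-6.
This places the hydroxyl at C-3; a chloro group at C-8; an iodo group at C-6.
Prefixes are listed alphabetically: chloro, iodo.
The name is 8-chloro-6-iodooctan-3-ol.

8-chloro-6-iodooctan-3-ol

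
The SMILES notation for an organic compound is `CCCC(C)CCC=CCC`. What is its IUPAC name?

7-methyldec-3-ene

Counting along the main chain through the multiple bond gives 10 carbons: the parent is decane.
The chain contains a C=C double bond, so the unsaturation ending is -ene.
The numbering direction is chosen so that numbering from this end puts the double bond at C-3 rather than C-7.
This places the double bond between C-3 and C-4; a methyl group at C-7.
Putting it together: 7-methyldec-3-ene.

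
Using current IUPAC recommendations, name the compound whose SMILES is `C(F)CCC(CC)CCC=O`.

4-ethyl-7-fluoroheptanal

The longest carbon chain that includes the –CHO group has 7 carbons, so the parent hydride is heptane.
The principal characteristic group is an aldehyde (terminal –CHO), named with the suffix -al.
Choose the numbering such that the aldehyde carbon is C-1 by definition.
That gives an ethyl group at C-4; a fluoro group at C-7.
The substituents are ordered alphabetically, ignoring any di-/tri- multipliers.
Putting it together: 4-ethyl-7-fluoroheptanal.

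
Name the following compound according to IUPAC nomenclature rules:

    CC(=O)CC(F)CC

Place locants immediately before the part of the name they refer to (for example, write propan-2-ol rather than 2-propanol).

4-fluorohexan-2-one

The longest carbon chain that includes the carbonyl has 6 carbons, so the parent hydride is hexane.
A ketone (C=O on an internal carbon) is the principal characteristic group, giving the suffix -one.
Choose the numbering such that numbering from this end puts the carbonyl group at C-2 rather than C-5.
With this numbering: the carbonyl at C-2; a fluoro group at C-4.
Putting it together: 4-fluorohexan-2-one.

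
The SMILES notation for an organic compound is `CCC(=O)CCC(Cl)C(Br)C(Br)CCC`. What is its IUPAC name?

7,8-dibromo-6-chloroundecan-3-one

The longest carbon chain that includes the carbonyl has 11 carbons, so the parent hydride is undecane.
A ketone (C=O on an internal carbon) is the principal characteristic group, giving the suffix -one.
The numbering direction is chosen so that numbering from this end puts the carbonyl group at C-3 rather than C-9.
With this numbering: the carbonyl at C-3; bromo groups at C-7 and C-8; a chloro group at C-6.
Prefixes are listed alphabetically: bromo, chloro.
The name is 7,8-dibromo-6-chloroundecan-3-one.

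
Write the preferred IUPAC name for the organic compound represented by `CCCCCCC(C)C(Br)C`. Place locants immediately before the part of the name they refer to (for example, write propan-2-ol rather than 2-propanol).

2-bromo-3-methylnonane

The longest carbon chain is 9 atoms: the parent is nonane.
The numbering direction is chosen so that the substituent locant set {2,3} is lower than {7,8} at the first point of difference.
With this numbering: a bromo group at C-2; a methyl group at C-3.
Substituent prefixes are cited in alphabetical order (multiplying prefixes like di-/tri- are ignored for ordering).
The name is 2-bromo-3-methylnonane.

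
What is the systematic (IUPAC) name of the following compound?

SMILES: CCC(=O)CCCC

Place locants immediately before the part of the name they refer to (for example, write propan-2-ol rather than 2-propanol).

Counting along the main chain through the carbonyl gives 7 carbons: the parent is heptane.
A ketone (C=O on an internal carbon) is the principal characteristic group, giving the suffix -one.
The numbering direction is chosen so that numbering from this end puts the carbonyl group at C-3 rather than C-5.
That gives the carbonyl at C-3.
The name is heptan-3-one.

heptan-3-one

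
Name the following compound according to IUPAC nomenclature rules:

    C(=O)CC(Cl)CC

The longest carbon chain that includes the –CHO group has 5 carbons, so the parent hydride is pentane.
An aldehyde (terminal –CHO) is the principal characteristic group, giving the suffix -al.
Choose the numbering such that the aldehyde carbon is C-1 by definition.
With this numbering: a chloro group at C-3.
Putting it together: 3-chloropentanal.

3-chloropentanal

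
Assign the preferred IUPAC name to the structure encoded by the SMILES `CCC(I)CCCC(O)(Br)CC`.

The longest carbon chain that includes the –OH group has 9 carbons, so the parent hydride is nonane.
The principal characteristic group is an alcohol (–OH), named with the suffix -ol.
Number the chain so that numbering from this end puts the hydroxyl group at C-3 rather than C-7.
With this numbering: the hydroxyl at C-3; a bromo group at C-3; an iodo group at C-7.
Prefixes are listed alphabetically: bromo, iodo.
The name is 3-bromo-7-iodononan-3-ol.

3-bromo-7-iodononan-3-ol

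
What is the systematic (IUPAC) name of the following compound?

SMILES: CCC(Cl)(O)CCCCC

3-chlorooctan-3-ol

The longest carbon chain that includes the –OH group has 8 carbons, so the parent hydride is octane.
The principal characteristic group is an alcohol (–OH), named with the suffix -ol.
Choose the numbering such that numbering from this end puts the hydroxyl group at C-3 rather than C-6.
With this numbering: the hydroxyl at C-3; a chloro group at C-3.
The name is 3-chlorooctan-3-ol.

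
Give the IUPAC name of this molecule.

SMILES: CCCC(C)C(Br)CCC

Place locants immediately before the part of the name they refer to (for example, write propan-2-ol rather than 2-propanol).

The longest carbon chain is 8 atoms: the parent is octane.
The numbering direction is chosen so that the locant sets are identical either way, so the alphabetically earlier bromo substituent takes the lower locant (4 rather than 5).
This places a bromo group at C-4; a methyl group at C-5.
The substituents are ordered alphabetically, ignoring any di-/tri- multipliers.
Assembling the pieces gives 4-bromo-5-methyloctane.

4-bromo-5-methyloctane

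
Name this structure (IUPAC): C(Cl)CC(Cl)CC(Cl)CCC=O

Counting along the main chain through the –CHO group gives 8 carbons: the parent is octane.
The highest-priority functional group is an aldehyde (terminal –CHO), so the name ends in -al.
Number the chain so that the aldehyde carbon is C-1 by definition.
That gives chloro groups at C-4 and C-6 and C-8.
Putting it together: 4,6,8-trichlorooctanal.

4,6,8-trichlorooctanal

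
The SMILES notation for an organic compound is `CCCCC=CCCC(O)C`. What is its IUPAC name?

Counting along the main chain through the –OH group and the multiple bond gives 10 carbons: the parent is decane.
The principal characteristic group is an alcohol (–OH), named with the suffix -ol.
There is one C=C double bond, indicated by the ending -ene.
The numbering direction is chosen so that numbering from this end puts the hydroxyl group at C-2 rather than C-9.
That gives the hydroxyl at C-2; the double bond between C-5 and C-6.
Assembling the pieces gives dec-5-en-2-ol.

dec-5-en-2-ol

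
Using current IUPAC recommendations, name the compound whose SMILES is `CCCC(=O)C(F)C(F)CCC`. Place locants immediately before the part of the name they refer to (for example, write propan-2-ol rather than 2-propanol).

The longest carbon chain that includes the carbonyl has 9 carbons, so the parent hydride is nonane.
The highest-priority functional group is a ketone (C=O on an internal carbon), so the name ends in -one.
Choose the numbering such that numbering from this end puts the carbonyl group at C-4 rather than C-6.
This places the carbonyl at C-4; fluoro groups at C-5 and C-6.
Assembling the pieces gives 5,6-difluorononan-4-one.

5,6-difluorononan-4-one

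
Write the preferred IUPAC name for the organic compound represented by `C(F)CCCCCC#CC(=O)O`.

Counting along the main chain through the –COOH group and the multiple bond gives 9 carbons: the parent is nonane.
A carboxylic acid (terminal –COOH) is the principal characteristic group, giving the suffix -oic acid.
A C≡C triple bond in the chain gives the infix -yne-.
Number the chain so that the carboxylic acid carbon is C-1 by definition.
With this numbering: the triple bond between C-2 and C-3; a fluoro group at C-9.
Assembling the pieces gives 9-fluoronon-2-ynoic acid.

9-fluoronon-2-ynoic acid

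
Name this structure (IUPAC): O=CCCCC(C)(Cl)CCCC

5-chloro-5-methylnonanal

The longest chain bearing the –CHO group is 9 carbons long (nonane).
The principal characteristic group is an aldehyde (terminal –CHO), named with the suffix -al.
Number the chain so that the aldehyde carbon is C-1 by definition.
That gives a chloro group at C-5; a methyl group at C-5.
Prefixes are listed alphabetically: chloro, methyl.
Assembling the pieces gives 5-chloro-5-methylnonanal.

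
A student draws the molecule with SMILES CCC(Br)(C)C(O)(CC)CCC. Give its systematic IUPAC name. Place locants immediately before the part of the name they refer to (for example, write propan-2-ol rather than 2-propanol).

The longest carbon chain that includes the –OH group has 7 carbons, so the parent hydride is heptane.
An alcohol (–OH) is the principal characteristic group, giving the suffix -ol.
Number the chain so that the substituent locant set {3,3,4} is lower than {4,5,5} at the first point of difference.
With this numbering: the hydroxyl at C-4; a bromo group at C-3; an ethyl group at C-4; a methyl group at C-3.
Substituent prefixes are cited in alphabetical order (multiplying prefixes like di-/tri- are ignored for ordering).
The name is 3-bromo-4-ethyl-3-methylheptan-4-ol.

3-bromo-4-ethyl-3-methylheptan-4-ol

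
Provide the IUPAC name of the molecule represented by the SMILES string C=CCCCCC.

hept-1-ene

The longest carbon chain that includes the multiple bond has 7 carbons, so the parent hydride is heptane.
There is one C=C double bond, indicated by the ending -ene.
Number the chain so that numbering from this end puts the double bond at C-1 rather than C-6.
That gives the double bond between C-1 and C-2.
Putting it together: hept-1-ene.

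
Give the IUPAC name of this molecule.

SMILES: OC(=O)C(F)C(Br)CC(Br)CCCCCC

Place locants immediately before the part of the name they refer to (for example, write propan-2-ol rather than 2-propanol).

3,5-dibromo-2-fluoroundecanoic acid

The longest chain bearing the –COOH group is 11 carbons long (undecane).
The principal characteristic group is a carboxylic acid (terminal –COOH), named with the suffix -oic acid.
Number the chain so that the carboxylic acid carbon is C-1 by definition.
That gives bromo groups at C-3 and C-5; a fluoro group at C-2.
Prefixes are listed alphabetically: bromo, fluoro.
The name is 3,5-dibromo-2-fluoroundecanoic acid.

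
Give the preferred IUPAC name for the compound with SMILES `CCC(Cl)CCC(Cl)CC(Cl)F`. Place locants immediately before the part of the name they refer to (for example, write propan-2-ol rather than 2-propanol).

The longest continuous carbon chain has 8 atoms, so the parent hydride is octane.
Number the chain so that the substituent locant set {1,1,3,6} is lower than {3,6,8,8} at the first point of difference.
With this numbering: chloro groups at C-1 and C-3 and C-6; a fluoro group at C-1.
Substituent prefixes are cited in alphabetical order (multiplying prefixes like di-/tri- are ignored for ordering).
Putting it together: 1,3,6-trichloro-1-fluorooctane.

1,3,6-trichloro-1-fluorooctane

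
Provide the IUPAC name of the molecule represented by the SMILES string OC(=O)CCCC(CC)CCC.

5-ethyloctanoic acid

Counting along the main chain through the –COOH group gives 8 carbons: the parent is octane.
A carboxylic acid (terminal –COOH) is the principal characteristic group, giving the suffix -oic acid.
The numbering direction is chosen so that the carboxylic acid carbon is C-1 by definition.
With this numbering: an ethyl group at C-5.
The name is 5-ethyloctanoic acid.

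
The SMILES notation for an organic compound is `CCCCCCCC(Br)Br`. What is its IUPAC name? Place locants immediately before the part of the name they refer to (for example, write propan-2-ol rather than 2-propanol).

The longest carbon chain is 8 atoms: the parent is octane.
Choose the numbering such that the substituent locant set {1,1} is lower than {8,8} at the first point of difference.
With this numbering: two bromo groups at C-1.
Assembling the pieces gives 1,1-dibromooctane.

1,1-dibromooctane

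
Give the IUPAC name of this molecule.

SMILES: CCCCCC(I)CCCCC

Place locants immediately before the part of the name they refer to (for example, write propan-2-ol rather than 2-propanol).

6-iodoundecane

The longest continuous carbon chain has 11 atoms, so the parent hydride is undecane.
Numbering from either end gives identical locants here.
That gives an iodo group at C-6.
The name is 6-iodoundecane.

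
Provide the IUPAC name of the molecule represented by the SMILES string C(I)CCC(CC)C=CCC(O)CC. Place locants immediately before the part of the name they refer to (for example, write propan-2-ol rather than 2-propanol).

7-ethyl-10-iododec-5-en-3-ol

Counting along the main chain through the –OH group and the multiple bond gives 10 carbons: the parent is decane.
The principal characteristic group is an alcohol (–OH), named with the suffix -ol.
There is one C=C double bond, indicated by the ending -ene.
Number the chain so that numbering from this end puts the hydroxyl group at C-3 rather than C-8.
That gives the hydroxyl at C-3; the double bond between C-5 and C-6; an ethyl group at C-7; an iodo group at C-10.
The substituents are ordered alphabetically, ignoring any di-/tri- multipliers.
Putting it together: 7-ethyl-10-iododec-5-en-3-ol.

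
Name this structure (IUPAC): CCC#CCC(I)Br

1-bromo-1-iodohex-3-yne

Counting along the main chain through the multiple bond gives 6 carbons: the parent is hexane.
A C≡C triple bond in the chain gives the infix -yne-.
Choose the numbering such that the substituent locant set {1,1} is lower than {6,6} at the first point of difference.
That gives the triple bond between C-3 and C-4; a bromo group at C-1; an iodo group at C-1.
Substituent prefixes are cited in alphabetical order (multiplying prefixes like di-/tri- are ignored for ordering).
Assembling the pieces gives 1-bromo-1-iodohex-3-yne.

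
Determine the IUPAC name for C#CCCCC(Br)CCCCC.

The longest carbon chain that includes the multiple bond has 11 carbons, so the parent hydride is undecane.
The chain contains a C≡C triple bond, so the unsaturation ending is -yne.
Choose the numbering such that numbering from this end puts the triple bond at C-1 rather than C-10.
With this numbering: the triple bond between C-1 and C-2; a bromo group at C-6.
The name is 6-bromoundec-1-yne.

6-bromoundec-1-yne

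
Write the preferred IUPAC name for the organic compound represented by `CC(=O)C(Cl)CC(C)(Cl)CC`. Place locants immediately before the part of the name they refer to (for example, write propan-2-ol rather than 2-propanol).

3,5-dichloro-5-methylheptan-2-one

The longest chain bearing the carbonyl is 7 carbons long (heptane).
The principal characteristic group is a ketone (C=O on an internal carbon), named with the suffix -one.
The numbering direction is chosen so that numbering from this end puts the carbonyl group at C-2 rather than C-6.
With this numbering: the carbonyl at C-2; chloro groups at C-3 and C-5; a methyl group at C-5.
Prefixes are listed alphabetically: chloro, methyl.
Putting it together: 3,5-dichloro-5-methylheptan-2-one.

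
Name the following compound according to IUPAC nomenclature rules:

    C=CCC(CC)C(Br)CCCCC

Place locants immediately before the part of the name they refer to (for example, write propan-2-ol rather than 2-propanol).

5-bromo-4-ethyldec-1-ene

Counting along the main chain through the multiple bond gives 10 carbons: the parent is decane.
The chain contains a C=C double bond, so the unsaturation ending is -ene.
The numbering direction is chosen so that numbering from this end puts the double bond at C-1 rather than C-9.
This places the double bond between C-1 and C-2; a bromo group at C-5; an ethyl group at C-4.
The substituents are ordered alphabetically, ignoring any di-/tri- multipliers.
The name is 5-bromo-4-ethyldec-1-ene.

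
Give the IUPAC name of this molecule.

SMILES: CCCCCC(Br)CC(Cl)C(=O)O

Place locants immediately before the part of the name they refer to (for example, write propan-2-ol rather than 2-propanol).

4-bromo-2-chlorononanoic acid

Counting along the main chain through the –COOH group gives 9 carbons: the parent is nonane.
The principal characteristic group is a carboxylic acid (terminal –COOH), named with the suffix -oic acid.
The numbering direction is chosen so that the carboxylic acid carbon is C-1 by definition.
That gives a bromo group at C-4; a chloro group at C-2.
The substituents are ordered alphabetically, ignoring any di-/tri- multipliers.
Putting it together: 4-bromo-2-chlorononanoic acid.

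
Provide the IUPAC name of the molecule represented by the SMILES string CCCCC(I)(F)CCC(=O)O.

4-fluoro-4-iodooctanoic acid

The longest chain bearing the –COOH group is 8 carbons long (octane).
A carboxylic acid (terminal –COOH) is the principal characteristic group, giving the suffix -oic acid.
The numbering direction is chosen so that the carboxylic acid carbon is C-1 by definition.
This places a fluoro group at C-4; an iodo group at C-4.
Substituent prefixes are cited in alphabetical order (multiplying prefixes like di-/tri- are ignored for ordering).
Assembling the pieces gives 4-fluoro-4-iodooctanoic acid.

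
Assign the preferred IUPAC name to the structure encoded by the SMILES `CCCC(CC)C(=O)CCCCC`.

4-ethyldecan-5-one

The longest carbon chain that includes the carbonyl has 10 carbons, so the parent hydride is decane.
The principal characteristic group is a ketone (C=O on an internal carbon), named with the suffix -one.
Number the chain so that numbering from this end puts the carbonyl group at C-5 rather than C-6.
This places the carbonyl at C-5; an ethyl group at C-4.
Putting it together: 4-ethyldecan-5-one.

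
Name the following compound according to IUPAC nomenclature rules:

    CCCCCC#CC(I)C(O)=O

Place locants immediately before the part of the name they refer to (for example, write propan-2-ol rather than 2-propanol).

Counting along the main chain through the –COOH group and the multiple bond gives 9 carbons: the parent is nonane.
The highest-priority functional group is a carboxylic acid (terminal –COOH), so the name ends in -oic acid.
There is one C≡C triple bond, indicated by the ending -yne.
The numbering direction is chosen so that the carboxylic acid carbon is C-1 by definition.
This places the triple bond between C-3 and C-4; an iodo group at C-2.
Putting it together: 2-iodonon-3-ynoic acid.

2-iodonon-3-ynoic acid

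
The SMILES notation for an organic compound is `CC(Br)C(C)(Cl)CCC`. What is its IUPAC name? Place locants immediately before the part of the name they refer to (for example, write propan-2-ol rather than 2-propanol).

The longest continuous carbon chain has 6 atoms, so the parent hydride is hexane.
Number the chain so that the substituent locant set {2,3,3} is lower than {4,4,5} at the first point of difference.
This places a bromo group at C-2; a chloro group at C-3; a methyl group at C-3.
The substituents are ordered alphabetically, ignoring any di-/tri- multipliers.
The name is 2-bromo-3-chloro-3-methylhexane.

2-bromo-3-chloro-3-methylhexane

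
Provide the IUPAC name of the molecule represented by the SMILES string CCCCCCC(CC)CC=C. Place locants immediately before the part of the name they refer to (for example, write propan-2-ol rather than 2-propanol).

4-ethyldec-1-ene

Counting along the main chain through the multiple bond gives 10 carbons: the parent is decane.
A C=C double bond in the chain gives the infix -ene-.
Number the chain so that numbering from this end puts the double bond at C-1 rather than C-9.
This places the double bond between C-1 and C-2; an ethyl group at C-4.
The name is 4-ethyldec-1-ene.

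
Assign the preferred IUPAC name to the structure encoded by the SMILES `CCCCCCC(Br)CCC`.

4-bromodecane

The parent chain contains 10 carbons (decane).
The numbering direction is chosen so that the substituent locant set {4} is lower than {7} at the first point of difference.
With this numbering: a bromo group at C-4.
Assembling the pieces gives 4-bromodecane.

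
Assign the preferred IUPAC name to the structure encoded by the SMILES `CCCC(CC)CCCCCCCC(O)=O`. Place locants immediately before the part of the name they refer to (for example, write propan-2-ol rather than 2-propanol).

9-ethyldodecanoic acid

Counting along the main chain through the –COOH group gives 12 carbons: the parent is dodecane.
The principal characteristic group is a carboxylic acid (terminal –COOH), named with the suffix -oic acid.
Number the chain so that the carboxylic acid carbon is C-1 by definition.
That gives an ethyl group at C-9.
Putting it together: 9-ethyldodecanoic acid.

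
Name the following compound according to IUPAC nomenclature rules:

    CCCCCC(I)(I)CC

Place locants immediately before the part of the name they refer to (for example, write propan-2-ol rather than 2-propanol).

3,3-diiodooctane

The longest carbon chain is 8 atoms: the parent is octane.
Number the chain so that the substituent locant set {3,3} is lower than {6,6} at the first point of difference.
That gives two iodo groups at C-3.
Putting it together: 3,3-diiodooctane.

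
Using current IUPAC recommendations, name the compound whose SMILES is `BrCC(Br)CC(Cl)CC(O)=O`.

The longest carbon chain that includes the –COOH group has 6 carbons, so the parent hydride is hexane.
A carboxylic acid (terminal –COOH) is the principal characteristic group, giving the suffix -oic acid.
Number the chain so that the carboxylic acid carbon is C-1 by definition.
With this numbering: bromo groups at C-5 and C-6; a chloro group at C-3.
Substituent prefixes are cited in alphabetical order (multiplying prefixes like di-/tri- are ignored for ordering).
The name is 5,6-dibromo-3-chlorohexanoic acid.

5,6-dibromo-3-chlorohexanoic acid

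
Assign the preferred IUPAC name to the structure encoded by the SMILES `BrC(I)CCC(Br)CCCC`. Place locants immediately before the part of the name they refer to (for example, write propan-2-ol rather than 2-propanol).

1,4-dibromo-1-iodooctane

The longest continuous carbon chain has 8 atoms, so the parent hydride is octane.
Choose the numbering such that the substituent locant set {1,1,4} is lower than {5,8,8} at the first point of difference.
This places bromo groups at C-1 and C-4; an iodo group at C-1.
Substituent prefixes are cited in alphabetical order (multiplying prefixes like di-/tri- are ignored for ordering).
Assembling the pieces gives 1,4-dibromo-1-iodooctane.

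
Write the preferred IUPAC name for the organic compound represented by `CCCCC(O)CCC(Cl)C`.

2-chlorononan-5-ol

The longest chain bearing the –OH group is 9 carbons long (nonane).
The principal characteristic group is an alcohol (–OH), named with the suffix -ol.
The numbering direction is chosen so that the substituent locant set {2} is lower than {8} at the first point of difference.
With this numbering: the hydroxyl at C-5; a chloro group at C-2.
The name is 2-chlorononan-5-ol.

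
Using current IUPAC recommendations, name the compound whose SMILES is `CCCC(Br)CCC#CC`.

The longest carbon chain that includes the multiple bond has 9 carbons, so the parent hydride is nonane.
The chain contains a C≡C triple bond, so the unsaturation ending is -yne.
Number the chain so that numbering from this end puts the triple bond at C-2 rather than C-7.
That gives the triple bond between C-2 and C-3; a bromo group at C-6.
Putting it together: 6-bromonon-2-yne.

6-bromonon-2-yne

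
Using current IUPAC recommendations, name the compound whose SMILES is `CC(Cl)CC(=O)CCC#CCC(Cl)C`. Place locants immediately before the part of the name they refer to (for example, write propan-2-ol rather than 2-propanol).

2,10-dichloroundec-7-yn-4-one

Counting along the main chain through the carbonyl and the multiple bond gives 11 carbons: the parent is undecane.
A ketone (C=O on an internal carbon) is the principal characteristic group, giving the suffix -one.
The chain contains a C≡C triple bond, so the unsaturation ending is -yne.
Number the chain so that numbering from this end puts the carbonyl group at C-4 rather than C-8.
This places the carbonyl at C-4; the triple bond between C-7 and C-8; chloro groups at C-2 and C-10.
The name is 2,10-dichloroundec-7-yn-4-one.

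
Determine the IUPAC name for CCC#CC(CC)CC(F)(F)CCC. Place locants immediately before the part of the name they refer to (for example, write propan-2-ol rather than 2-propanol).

The longest carbon chain that includes the multiple bond has 10 carbons, so the parent hydride is decane.
There is one C≡C triple bond, indicated by the ending -yne.
The numbering direction is chosen so that numbering from this end puts the triple bond at C-3 rather than C-7.
This places the triple bond between C-3 and C-4; an ethyl group at C-5; two fluoro groups at C-7.
Substituent prefixes are cited in alphabetical order (multiplying prefixes like di-/tri- are ignored for ordering).
The name is 5-ethyl-7,7-difluorodec-3-yne.

5-ethyl-7,7-difluorodec-3-yne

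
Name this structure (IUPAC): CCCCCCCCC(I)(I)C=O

The longest chain bearing the –CHO group is 10 carbons long (decane).
An aldehyde (terminal –CHO) is the principal characteristic group, giving the suffix -al.
Number the chain so that the aldehyde carbon is C-1 by definition.
That gives two iodo groups at C-2.
The name is 2,2-diiododecanal.

2,2-diiododecanal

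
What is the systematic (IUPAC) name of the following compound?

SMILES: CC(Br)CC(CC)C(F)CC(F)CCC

The longest continuous carbon chain has 10 atoms, so the parent hydride is decane.
The numbering direction is chosen so that the substituent locant set {2,4,5,7} is lower than {4,6,7,9} at the first point of difference.
With this numbering: a bromo group at C-2; an ethyl group at C-4; fluoro groups at C-5 and C-7.
Substituent prefixes are cited in alphabetical order (multiplying prefixes like di-/tri- are ignored for ordering).
Putting it together: 2-bromo-4-ethyl-5,7-difluorodecane.

2-bromo-4-ethyl-5,7-difluorodecane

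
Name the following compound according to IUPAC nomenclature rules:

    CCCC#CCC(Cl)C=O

The longest carbon chain that includes the –CHO group and the multiple bond has 8 carbons, so the parent hydride is octane.
An aldehyde (terminal –CHO) is the principal characteristic group, giving the suffix -al.
There is one C≡C triple bond, indicated by the ending -yne.
Choose the numbering such that the aldehyde carbon is C-1 by definition.
That gives the triple bond between C-4 and C-5; a chloro group at C-2.
Putting it together: 2-chlorooct-4-ynal.

2-chlorooct-4-ynal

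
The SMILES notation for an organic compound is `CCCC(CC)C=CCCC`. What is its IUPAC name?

6-ethylnon-4-ene

The longest chain bearing the multiple bond is 9 carbons long (nonane).
There is one C=C double bond, indicated by the ending -ene.
Number the chain so that numbering from this end puts the double bond at C-4 rather than C-5.
With this numbering: the double bond between C-4 and C-5; an ethyl group at C-6.
The name is 6-ethylnon-4-ene.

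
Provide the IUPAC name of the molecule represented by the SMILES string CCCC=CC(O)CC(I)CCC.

The longest carbon chain that includes the –OH group and the multiple bond has 11 carbons, so the parent hydride is undecane.
The principal characteristic group is an alcohol (–OH), named with the suffix -ol.
There is one C=C double bond, indicated by the ending -ene.
Choose the numbering such that numbering from this end puts the double bond at C-4 rather than C-7.
That gives the hydroxyl at C-6; the double bond between C-4 and C-5; an iodo group at C-8.
Assembling the pieces gives 8-iodoundec-4-en-6-ol.

8-iodoundec-4-en-6-ol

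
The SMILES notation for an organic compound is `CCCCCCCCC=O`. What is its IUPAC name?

nonanal

The longest carbon chain that includes the –CHO group has 9 carbons, so the parent hydride is nonane.
An aldehyde (terminal –CHO) is the principal characteristic group, giving the suffix -al.
Number the chain so that the aldehyde carbon is C-1 by definition.
Putting it together: nonanal.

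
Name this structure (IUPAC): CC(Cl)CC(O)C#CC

6-chlorohept-2-yn-4-ol

Counting along the main chain through the –OH group and the multiple bond gives 7 carbons: the parent is heptane.
The highest-priority functional group is an alcohol (–OH), so the name ends in -ol.
There is one C≡C triple bond, indicated by the ending -yne.
Choose the numbering such that numbering from this end puts the triple bond at C-2 rather than C-5.
This places the hydroxyl at C-4; the triple bond between C-2 and C-3; a chloro group at C-6.
The name is 6-chlorohept-2-yn-4-ol.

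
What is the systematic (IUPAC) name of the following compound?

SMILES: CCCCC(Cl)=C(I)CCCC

5-chloro-6-iododec-5-ene

The longest chain bearing the multiple bond is 10 carbons long (decane).
A C=C double bond in the chain gives the infix -ene-.
The numbering direction is chosen so that the locant sets are identical either way, so the alphabetically earlier chloro substituent takes the lower locant (5 rather than 6).
This places the double bond between C-5 and C-6; a chloro group at C-5; an iodo group at C-6.
Prefixes are listed alphabetically: chloro, iodo.
Assembling the pieces gives 5-chloro-6-iododec-5-ene.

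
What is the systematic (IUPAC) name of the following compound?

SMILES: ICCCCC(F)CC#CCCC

7-fluoro-11-iodoundec-4-yne

Counting along the main chain through the multiple bond gives 11 carbons: the parent is undecane.
A C≡C triple bond in the chain gives the infix -yne-.
The numbering direction is chosen so that numbering from this end puts the triple bond at C-4 rather than C-7.
With this numbering: the triple bond between C-4 and C-5; a fluoro group at C-7; an iodo group at C-11.
Substituent prefixes are cited in alphabetical order (multiplying prefixes like di-/tri- are ignored for ordering).
Putting it together: 7-fluoro-11-iodoundec-4-yne.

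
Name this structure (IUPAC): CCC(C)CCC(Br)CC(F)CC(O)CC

7-bromo-5-fluoro-10-methyldodecan-3-ol

The longest carbon chain that includes the –OH group has 12 carbons, so the parent hydride is dodecane.
An alcohol (–OH) is the principal characteristic group, giving the suffix -ol.
Choose the numbering such that numbering from this end puts the hydroxyl group at C-3 rather than C-10.
This places the hydroxyl at C-3; a bromo group at C-7; a fluoro group at C-5; a methyl group at C-10.
Substituent prefixes are cited in alphabetical order (multiplying prefixes like di-/tri- are ignored for ordering).
Assembling the pieces gives 7-bromo-5-fluoro-10-methyldodecan-3-ol.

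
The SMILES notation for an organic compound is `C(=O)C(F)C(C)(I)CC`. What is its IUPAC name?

2-fluoro-3-iodo-3-methylpentanal

The longest chain bearing the –CHO group is 5 carbons long (pentane).
An aldehyde (terminal –CHO) is the principal characteristic group, giving the suffix -al.
Number the chain so that the aldehyde carbon is C-1 by definition.
This places a fluoro group at C-2; an iodo group at C-3; a methyl group at C-3.
Substituent prefixes are cited in alphabetical order (multiplying prefixes like di-/tri- are ignored for ordering).
Putting it together: 2-fluoro-3-iodo-3-methylpentanal.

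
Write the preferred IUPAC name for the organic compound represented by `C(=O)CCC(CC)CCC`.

The longest chain bearing the –CHO group is 7 carbons long (heptane).
The principal characteristic group is an aldehyde (terminal –CHO), named with the suffix -al.
The numbering direction is chosen so that the aldehyde carbon is C-1 by definition.
This places an ethyl group at C-4.
Assembling the pieces gives 4-ethylheptanal.

4-ethylheptanal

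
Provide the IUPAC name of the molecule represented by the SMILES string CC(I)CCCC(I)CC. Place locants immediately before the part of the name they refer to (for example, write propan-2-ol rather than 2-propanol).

2,6-diiodooctane

The parent chain contains 8 carbons (octane).
Number the chain so that the substituent locant set {2,6} is lower than {3,7} at the first point of difference.
This places iodo groups at C-2 and C-6.
The name is 2,6-diiodooctane.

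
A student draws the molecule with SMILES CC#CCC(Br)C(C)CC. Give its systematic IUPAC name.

5-bromo-6-methyloct-2-yne

The longest chain bearing the multiple bond is 8 carbons long (octane).
The chain contains a C≡C triple bond, so the unsaturation ending is -yne.
Number the chain so that numbering from this end puts the triple bond at C-2 rather than C-6.
That gives the triple bond between C-2 and C-3; a bromo group at C-5; a methyl group at C-6.
Substituent prefixes are cited in alphabetical order (multiplying prefixes like di-/tri- are ignored for ordering).
The name is 5-bromo-6-methyloct-2-yne.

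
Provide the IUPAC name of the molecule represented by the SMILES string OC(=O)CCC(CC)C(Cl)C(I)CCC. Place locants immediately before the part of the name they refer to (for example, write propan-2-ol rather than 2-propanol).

5-chloro-4-ethyl-6-iodononanoic acid

The longest chain bearing the –COOH group is 9 carbons long (nonane).
A carboxylic acid (terminal –COOH) is the principal characteristic group, giving the suffix -oic acid.
The numbering direction is chosen so that the carboxylic acid carbon is C-1 by definition.
With this numbering: a chloro group at C-5; an ethyl group at C-4; an iodo group at C-6.
Prefixes are listed alphabetically: chloro, ethyl, iodo.
The name is 5-chloro-4-ethyl-6-iodononanoic acid.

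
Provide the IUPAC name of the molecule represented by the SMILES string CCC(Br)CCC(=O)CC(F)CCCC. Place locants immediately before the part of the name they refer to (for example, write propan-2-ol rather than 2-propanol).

3-bromo-8-fluorododecan-6-one

The longest chain bearing the carbonyl is 12 carbons long (dodecane).
The highest-priority functional group is a ketone (C=O on an internal carbon), so the name ends in -one.
Choose the numbering such that numbering from this end puts the carbonyl group at C-6 rather than C-7.
That gives the carbonyl at C-6; a bromo group at C-3; a fluoro group at C-8.
Substituent prefixes are cited in alphabetical order (multiplying prefixes like di-/tri- are ignored for ordering).
The name is 3-bromo-8-fluorododecan-6-one.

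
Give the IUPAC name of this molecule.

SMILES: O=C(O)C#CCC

pent-2-ynoic acid

Counting along the main chain through the –COOH group and the multiple bond gives 5 carbons: the parent is pentane.
A carboxylic acid (terminal –COOH) is the principal characteristic group, giving the suffix -oic acid.
The chain contains a C≡C triple bond, so the unsaturation ending is -yne.
Number the chain so that the carboxylic acid carbon is C-1 by definition.
That gives the triple bond between C-2 and C-3.
Putting it together: pent-2-ynoic acid.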